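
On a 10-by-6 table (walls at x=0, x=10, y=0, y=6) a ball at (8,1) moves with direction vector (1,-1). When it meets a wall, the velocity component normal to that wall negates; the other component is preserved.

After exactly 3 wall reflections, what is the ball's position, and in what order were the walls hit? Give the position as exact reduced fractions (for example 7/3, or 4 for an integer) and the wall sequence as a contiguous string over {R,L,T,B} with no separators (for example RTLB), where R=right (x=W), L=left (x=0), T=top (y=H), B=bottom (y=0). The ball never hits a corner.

1. t=1 → B at (9,0); v=(1,1)
2. t=1 → R at (10,1); v=(-1,1)
3. t=5 → T at (5,6); v=(-1,-1)

Final position: (5,6)
Wall sequence: BRT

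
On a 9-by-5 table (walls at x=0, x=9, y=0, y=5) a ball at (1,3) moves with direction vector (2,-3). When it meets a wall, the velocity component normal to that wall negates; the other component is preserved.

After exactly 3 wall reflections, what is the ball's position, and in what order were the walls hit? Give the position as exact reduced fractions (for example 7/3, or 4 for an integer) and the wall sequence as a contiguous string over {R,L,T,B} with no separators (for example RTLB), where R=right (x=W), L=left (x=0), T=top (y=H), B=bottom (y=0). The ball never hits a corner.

1. t=1 → B at (3,0); v=(2,3)
2. t=5/3 → T at (19/3,5); v=(2,-3)
3. t=4/3 → R at (9,1); v=(-2,-3)

Final position: (9,1)
Wall sequence: BTR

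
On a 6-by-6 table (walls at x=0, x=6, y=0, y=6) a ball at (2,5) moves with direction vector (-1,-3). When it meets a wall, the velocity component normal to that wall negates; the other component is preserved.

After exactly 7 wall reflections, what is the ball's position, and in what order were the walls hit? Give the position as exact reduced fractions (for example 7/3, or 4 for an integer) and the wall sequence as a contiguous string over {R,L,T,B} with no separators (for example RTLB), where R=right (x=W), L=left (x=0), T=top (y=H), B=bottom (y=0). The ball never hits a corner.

Final position: (13/3,0)
Wall sequence: BLTBTRB

1. t=5/3 → B at (1/3,0); v=(-1,3)
2. t=1/3 → L at (0,1); v=(1,3)
3. t=5/3 → T at (5/3,6); v=(1,-3)
4. t=2 → B at (11/3,0); v=(1,3)
5. t=2 → T at (17/3,6); v=(1,-3)
6. t=1/3 → R at (6,5); v=(-1,-3)
7. t=5/3 → B at (13/3,0); v=(-1,3)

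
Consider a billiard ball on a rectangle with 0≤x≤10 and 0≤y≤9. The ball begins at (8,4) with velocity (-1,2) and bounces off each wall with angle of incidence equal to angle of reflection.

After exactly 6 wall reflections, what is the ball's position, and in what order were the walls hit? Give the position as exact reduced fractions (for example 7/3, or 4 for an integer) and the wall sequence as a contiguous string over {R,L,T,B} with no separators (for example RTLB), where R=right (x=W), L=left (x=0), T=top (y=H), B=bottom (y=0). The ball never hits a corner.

1. t=5/2 → T at (11/2,9); v=(-1,-2)
2. t=9/2 → B at (1,0); v=(-1,2)
3. t=1 → L at (0,2); v=(1,2)
4. t=7/2 → T at (7/2,9); v=(1,-2)
5. t=9/2 → B at (8,0); v=(1,2)
6. t=2 → R at (10,4); v=(-1,2)

Final position: (10,4)
Wall sequence: TBLTBR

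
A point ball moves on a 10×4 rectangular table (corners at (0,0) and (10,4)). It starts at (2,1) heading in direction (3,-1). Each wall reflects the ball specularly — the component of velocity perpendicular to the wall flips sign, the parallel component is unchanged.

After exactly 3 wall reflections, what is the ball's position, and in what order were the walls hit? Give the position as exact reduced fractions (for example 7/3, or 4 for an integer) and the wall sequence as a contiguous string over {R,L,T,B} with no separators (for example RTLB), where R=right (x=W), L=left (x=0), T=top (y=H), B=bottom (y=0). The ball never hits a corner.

1. t=1 → B at (5,0); v=(3,1)
2. t=5/3 → R at (10,5/3); v=(-3,1)
3. t=7/3 → T at (3,4); v=(-3,-1)

Final position: (3,4)
Wall sequence: BRT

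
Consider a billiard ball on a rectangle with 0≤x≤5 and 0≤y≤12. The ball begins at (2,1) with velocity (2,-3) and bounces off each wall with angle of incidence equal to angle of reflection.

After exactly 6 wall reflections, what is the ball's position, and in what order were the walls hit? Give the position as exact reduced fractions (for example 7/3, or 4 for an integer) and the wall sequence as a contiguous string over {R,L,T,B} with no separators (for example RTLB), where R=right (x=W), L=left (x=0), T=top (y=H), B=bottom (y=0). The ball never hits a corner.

Final position: (4/3,0)
Wall sequence: BRLTRB

1. t=1/3 → B at (8/3,0); v=(2,3)
2. t=7/6 → R at (5,7/2); v=(-2,3)
3. t=5/2 → L at (0,11); v=(2,3)
4. t=1/3 → T at (2/3,12); v=(2,-3)
5. t=13/6 → R at (5,11/2); v=(-2,-3)
6. t=11/6 → B at (4/3,0); v=(-2,3)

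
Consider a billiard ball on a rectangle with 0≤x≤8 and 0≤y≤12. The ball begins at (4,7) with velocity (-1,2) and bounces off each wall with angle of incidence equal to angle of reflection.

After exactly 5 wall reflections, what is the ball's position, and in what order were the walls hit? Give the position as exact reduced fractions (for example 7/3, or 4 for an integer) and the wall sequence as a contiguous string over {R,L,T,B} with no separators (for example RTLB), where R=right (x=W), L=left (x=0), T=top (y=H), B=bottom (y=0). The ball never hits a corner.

Final position: (11/2,12)
Wall sequence: TLBRT

1. t=5/2 → T at (3/2,12); v=(-1,-2)
2. t=3/2 → L at (0,9); v=(1,-2)
3. t=9/2 → B at (9/2,0); v=(1,2)
4. t=7/2 → R at (8,7); v=(-1,2)
5. t=5/2 → T at (11/2,12); v=(-1,-2)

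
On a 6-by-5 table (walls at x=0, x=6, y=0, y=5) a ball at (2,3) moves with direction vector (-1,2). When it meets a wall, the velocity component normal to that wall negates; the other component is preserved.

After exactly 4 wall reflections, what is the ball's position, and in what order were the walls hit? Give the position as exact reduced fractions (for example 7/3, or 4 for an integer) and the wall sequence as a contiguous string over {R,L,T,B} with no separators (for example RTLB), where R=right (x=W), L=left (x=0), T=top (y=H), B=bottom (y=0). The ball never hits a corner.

1. t=1 → T at (1,5); v=(-1,-2)
2. t=1 → L at (0,3); v=(1,-2)
3. t=3/2 → B at (3/2,0); v=(1,2)
4. t=5/2 → T at (4,5); v=(1,-2)

Final position: (4,5)
Wall sequence: TLBT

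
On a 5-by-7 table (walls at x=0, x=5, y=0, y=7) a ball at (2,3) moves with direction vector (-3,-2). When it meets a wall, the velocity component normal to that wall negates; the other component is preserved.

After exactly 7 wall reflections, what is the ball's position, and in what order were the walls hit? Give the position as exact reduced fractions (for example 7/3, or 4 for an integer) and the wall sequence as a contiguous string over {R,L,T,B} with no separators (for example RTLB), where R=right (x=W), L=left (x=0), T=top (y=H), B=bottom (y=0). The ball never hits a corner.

Final position: (0,7/3)
Wall sequence: LBRLTRL

1. t=2/3 → L at (0,5/3); v=(3,-2)
2. t=5/6 → B at (5/2,0); v=(3,2)
3. t=5/6 → R at (5,5/3); v=(-3,2)
4. t=5/3 → L at (0,5); v=(3,2)
5. t=1 → T at (3,7); v=(3,-2)
6. t=2/3 → R at (5,17/3); v=(-3,-2)
7. t=5/3 → L at (0,7/3); v=(3,-2)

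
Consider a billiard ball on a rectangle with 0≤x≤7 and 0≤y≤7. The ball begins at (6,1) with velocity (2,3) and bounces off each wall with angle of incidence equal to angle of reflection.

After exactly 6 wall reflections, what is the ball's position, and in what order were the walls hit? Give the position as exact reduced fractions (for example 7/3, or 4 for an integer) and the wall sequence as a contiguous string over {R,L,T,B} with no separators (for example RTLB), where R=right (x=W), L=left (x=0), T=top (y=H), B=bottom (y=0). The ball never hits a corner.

1. t=1/2 → R at (7,5/2); v=(-2,3)
2. t=3/2 → T at (4,7); v=(-2,-3)
3. t=2 → L at (0,1); v=(2,-3)
4. t=1/3 → B at (2/3,0); v=(2,3)
5. t=7/3 → T at (16/3,7); v=(2,-3)
6. t=5/6 → R at (7,9/2); v=(-2,-3)

Final position: (7,9/2)
Wall sequence: RTLBTR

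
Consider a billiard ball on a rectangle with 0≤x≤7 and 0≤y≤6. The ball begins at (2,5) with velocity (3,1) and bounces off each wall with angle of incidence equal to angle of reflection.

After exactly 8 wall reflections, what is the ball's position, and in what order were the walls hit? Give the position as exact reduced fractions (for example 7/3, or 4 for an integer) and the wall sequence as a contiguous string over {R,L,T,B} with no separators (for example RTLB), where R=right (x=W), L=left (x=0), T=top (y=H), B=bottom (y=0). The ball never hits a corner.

Final position: (1,6)
Wall sequence: TRLRBLRT

1. t=1 → T at (5,6); v=(3,-1)
2. t=2/3 → R at (7,16/3); v=(-3,-1)
3. t=7/3 → L at (0,3); v=(3,-1)
4. t=7/3 → R at (7,2/3); v=(-3,-1)
5. t=2/3 → B at (5,0); v=(-3,1)
6. t=5/3 → L at (0,5/3); v=(3,1)
7. t=7/3 → R at (7,4); v=(-3,1)
8. t=2 → T at (1,6); v=(-3,-1)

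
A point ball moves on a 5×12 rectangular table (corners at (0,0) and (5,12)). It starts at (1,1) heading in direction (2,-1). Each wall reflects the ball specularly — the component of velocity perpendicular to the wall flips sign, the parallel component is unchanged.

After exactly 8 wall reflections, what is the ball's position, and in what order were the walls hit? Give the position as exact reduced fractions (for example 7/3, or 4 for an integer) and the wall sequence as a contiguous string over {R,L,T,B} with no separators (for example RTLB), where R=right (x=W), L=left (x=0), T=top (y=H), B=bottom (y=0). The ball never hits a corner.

Final position: (0,21/2)
Wall sequence: BRLRLRTL

1. t=1 → B at (3,0); v=(2,1)
2. t=1 → R at (5,1); v=(-2,1)
3. t=5/2 → L at (0,7/2); v=(2,1)
4. t=5/2 → R at (5,6); v=(-2,1)
5. t=5/2 → L at (0,17/2); v=(2,1)
6. t=5/2 → R at (5,11); v=(-2,1)
7. t=1 → T at (3,12); v=(-2,-1)
8. t=3/2 → L at (0,21/2); v=(2,-1)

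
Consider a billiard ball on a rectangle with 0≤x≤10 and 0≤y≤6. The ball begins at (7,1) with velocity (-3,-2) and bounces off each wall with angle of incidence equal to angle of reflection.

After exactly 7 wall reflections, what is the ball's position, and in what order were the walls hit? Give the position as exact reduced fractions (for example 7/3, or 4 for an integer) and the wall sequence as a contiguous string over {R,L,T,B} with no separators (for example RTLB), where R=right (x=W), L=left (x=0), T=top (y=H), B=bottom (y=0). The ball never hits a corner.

Final position: (3/2,6)
Wall sequence: BLTRBLT

1. t=1/2 → B at (11/2,0); v=(-3,2)
2. t=11/6 → L at (0,11/3); v=(3,2)
3. t=7/6 → T at (7/2,6); v=(3,-2)
4. t=13/6 → R at (10,5/3); v=(-3,-2)
5. t=5/6 → B at (15/2,0); v=(-3,2)
6. t=5/2 → L at (0,5); v=(3,2)
7. t=1/2 → T at (3/2,6); v=(3,-2)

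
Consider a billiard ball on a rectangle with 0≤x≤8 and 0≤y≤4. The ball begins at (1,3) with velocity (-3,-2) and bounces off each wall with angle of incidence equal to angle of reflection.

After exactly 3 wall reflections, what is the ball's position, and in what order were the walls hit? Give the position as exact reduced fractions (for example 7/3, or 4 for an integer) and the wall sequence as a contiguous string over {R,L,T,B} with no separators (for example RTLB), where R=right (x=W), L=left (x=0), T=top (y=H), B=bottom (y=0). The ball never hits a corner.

Final position: (8,3)
Wall sequence: LBR

1. t=1/3 → L at (0,7/3); v=(3,-2)
2. t=7/6 → B at (7/2,0); v=(3,2)
3. t=3/2 → R at (8,3); v=(-3,2)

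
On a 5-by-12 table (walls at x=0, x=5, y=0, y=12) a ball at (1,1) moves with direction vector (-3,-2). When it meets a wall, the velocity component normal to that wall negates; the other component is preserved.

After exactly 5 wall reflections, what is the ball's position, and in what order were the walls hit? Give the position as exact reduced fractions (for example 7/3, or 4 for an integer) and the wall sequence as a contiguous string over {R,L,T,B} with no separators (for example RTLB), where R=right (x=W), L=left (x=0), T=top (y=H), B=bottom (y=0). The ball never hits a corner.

Final position: (5,29/3)
Wall sequence: LBRLR

1. t=1/3 → L at (0,1/3); v=(3,-2)
2. t=1/6 → B at (1/2,0); v=(3,2)
3. t=3/2 → R at (5,3); v=(-3,2)
4. t=5/3 → L at (0,19/3); v=(3,2)
5. t=5/3 → R at (5,29/3); v=(-3,2)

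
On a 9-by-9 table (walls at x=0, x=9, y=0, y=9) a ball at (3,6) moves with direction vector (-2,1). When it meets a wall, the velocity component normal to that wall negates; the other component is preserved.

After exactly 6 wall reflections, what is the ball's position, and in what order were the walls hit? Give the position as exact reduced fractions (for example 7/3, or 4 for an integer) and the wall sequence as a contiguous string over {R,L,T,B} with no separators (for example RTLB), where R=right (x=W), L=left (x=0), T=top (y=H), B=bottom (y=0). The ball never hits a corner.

Final position: (9,3)
Wall sequence: LTRLBR

1. t=3/2 → L at (0,15/2); v=(2,1)
2. t=3/2 → T at (3,9); v=(2,-1)
3. t=3 → R at (9,6); v=(-2,-1)
4. t=9/2 → L at (0,3/2); v=(2,-1)
5. t=3/2 → B at (3,0); v=(2,1)
6. t=3 → R at (9,3); v=(-2,1)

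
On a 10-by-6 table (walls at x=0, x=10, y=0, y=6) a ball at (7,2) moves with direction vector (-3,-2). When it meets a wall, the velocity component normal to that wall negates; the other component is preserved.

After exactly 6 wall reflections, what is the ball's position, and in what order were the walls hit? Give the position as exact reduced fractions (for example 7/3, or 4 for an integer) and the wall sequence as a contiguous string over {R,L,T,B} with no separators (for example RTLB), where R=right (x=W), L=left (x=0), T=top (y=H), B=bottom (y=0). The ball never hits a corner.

Final position: (0,4)
Wall sequence: BLTRBL

1. t=1 → B at (4,0); v=(-3,2)
2. t=4/3 → L at (0,8/3); v=(3,2)
3. t=5/3 → T at (5,6); v=(3,-2)
4. t=5/3 → R at (10,8/3); v=(-3,-2)
5. t=4/3 → B at (6,0); v=(-3,2)
6. t=2 → L at (0,4); v=(3,2)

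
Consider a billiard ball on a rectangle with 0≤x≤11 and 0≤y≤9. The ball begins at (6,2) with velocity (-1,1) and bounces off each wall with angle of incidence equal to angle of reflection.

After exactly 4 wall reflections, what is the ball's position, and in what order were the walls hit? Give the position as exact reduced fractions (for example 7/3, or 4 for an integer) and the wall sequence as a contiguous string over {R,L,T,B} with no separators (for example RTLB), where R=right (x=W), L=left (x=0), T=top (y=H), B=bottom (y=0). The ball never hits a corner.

Final position: (11,1)
Wall sequence: LTBR

1. t=6 → L at (0,8); v=(1,1)
2. t=1 → T at (1,9); v=(1,-1)
3. t=9 → B at (10,0); v=(1,1)
4. t=1 → R at (11,1); v=(-1,1)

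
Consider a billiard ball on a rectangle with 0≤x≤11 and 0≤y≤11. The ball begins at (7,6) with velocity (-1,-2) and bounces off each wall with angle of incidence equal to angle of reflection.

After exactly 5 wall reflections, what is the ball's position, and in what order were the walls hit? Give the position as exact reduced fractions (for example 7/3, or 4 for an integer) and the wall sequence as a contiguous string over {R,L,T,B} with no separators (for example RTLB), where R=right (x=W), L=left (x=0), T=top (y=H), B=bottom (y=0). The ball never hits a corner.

Final position: (11,8)
Wall sequence: BLTBR

1. t=3 → B at (4,0); v=(-1,2)
2. t=4 → L at (0,8); v=(1,2)
3. t=3/2 → T at (3/2,11); v=(1,-2)
4. t=11/2 → B at (7,0); v=(1,2)
5. t=4 → R at (11,8); v=(-1,2)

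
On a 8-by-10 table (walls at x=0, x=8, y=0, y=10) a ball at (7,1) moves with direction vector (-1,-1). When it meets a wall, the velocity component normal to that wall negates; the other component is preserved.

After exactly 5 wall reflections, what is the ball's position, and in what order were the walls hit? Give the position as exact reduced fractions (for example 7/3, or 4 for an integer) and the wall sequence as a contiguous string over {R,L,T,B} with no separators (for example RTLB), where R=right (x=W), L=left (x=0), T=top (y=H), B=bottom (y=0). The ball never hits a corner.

1. t=1 → B at (6,0); v=(-1,1)
2. t=6 → L at (0,6); v=(1,1)
3. t=4 → T at (4,10); v=(1,-1)
4. t=4 → R at (8,6); v=(-1,-1)
5. t=6 → B at (2,0); v=(-1,1)

Final position: (2,0)
Wall sequence: BLTRB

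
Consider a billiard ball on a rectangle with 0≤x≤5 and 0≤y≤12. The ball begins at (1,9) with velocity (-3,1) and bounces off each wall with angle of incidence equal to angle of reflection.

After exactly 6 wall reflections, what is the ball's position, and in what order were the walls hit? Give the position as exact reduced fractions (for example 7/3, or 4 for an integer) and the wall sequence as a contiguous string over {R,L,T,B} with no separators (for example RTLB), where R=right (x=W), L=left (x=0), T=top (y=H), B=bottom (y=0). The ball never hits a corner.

1. t=1/3 → L at (0,28/3); v=(3,1)
2. t=5/3 → R at (5,11); v=(-3,1)
3. t=1 → T at (2,12); v=(-3,-1)
4. t=2/3 → L at (0,34/3); v=(3,-1)
5. t=5/3 → R at (5,29/3); v=(-3,-1)
6. t=5/3 → L at (0,8); v=(3,-1)

Final position: (0,8)
Wall sequence: LRTLRL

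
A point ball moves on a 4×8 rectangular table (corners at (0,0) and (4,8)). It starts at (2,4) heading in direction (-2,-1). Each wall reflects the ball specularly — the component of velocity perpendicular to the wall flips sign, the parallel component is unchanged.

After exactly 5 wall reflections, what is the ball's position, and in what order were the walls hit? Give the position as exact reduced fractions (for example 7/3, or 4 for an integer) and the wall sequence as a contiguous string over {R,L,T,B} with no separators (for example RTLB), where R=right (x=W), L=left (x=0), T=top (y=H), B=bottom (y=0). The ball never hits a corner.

Final position: (4,3)
Wall sequence: LRBLR

1. t=1 → L at (0,3); v=(2,-1)
2. t=2 → R at (4,1); v=(-2,-1)
3. t=1 → B at (2,0); v=(-2,1)
4. t=1 → L at (0,1); v=(2,1)
5. t=2 → R at (4,3); v=(-2,1)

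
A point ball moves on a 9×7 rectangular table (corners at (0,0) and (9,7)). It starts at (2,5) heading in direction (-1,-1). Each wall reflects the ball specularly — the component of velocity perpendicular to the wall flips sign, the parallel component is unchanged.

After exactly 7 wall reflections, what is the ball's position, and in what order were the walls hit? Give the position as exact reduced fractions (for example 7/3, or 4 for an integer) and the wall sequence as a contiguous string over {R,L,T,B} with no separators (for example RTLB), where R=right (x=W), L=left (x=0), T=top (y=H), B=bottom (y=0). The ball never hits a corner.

1. t=2 → L at (0,3); v=(1,-1)
2. t=3 → B at (3,0); v=(1,1)
3. t=6 → R at (9,6); v=(-1,1)
4. t=1 → T at (8,7); v=(-1,-1)
5. t=7 → B at (1,0); v=(-1,1)
6. t=1 → L at (0,1); v=(1,1)
7. t=6 → T at (6,7); v=(1,-1)

Final position: (6,7)
Wall sequence: LBRTBLT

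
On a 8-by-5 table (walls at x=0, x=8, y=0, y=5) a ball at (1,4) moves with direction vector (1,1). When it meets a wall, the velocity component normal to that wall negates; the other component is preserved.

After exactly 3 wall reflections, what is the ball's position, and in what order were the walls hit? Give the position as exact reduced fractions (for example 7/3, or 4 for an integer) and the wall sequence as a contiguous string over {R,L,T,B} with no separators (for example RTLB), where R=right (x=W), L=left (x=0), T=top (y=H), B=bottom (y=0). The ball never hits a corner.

Final position: (8,1)
Wall sequence: TBR

1. t=1 → T at (2,5); v=(1,-1)
2. t=5 → B at (7,0); v=(1,1)
3. t=1 → R at (8,1); v=(-1,1)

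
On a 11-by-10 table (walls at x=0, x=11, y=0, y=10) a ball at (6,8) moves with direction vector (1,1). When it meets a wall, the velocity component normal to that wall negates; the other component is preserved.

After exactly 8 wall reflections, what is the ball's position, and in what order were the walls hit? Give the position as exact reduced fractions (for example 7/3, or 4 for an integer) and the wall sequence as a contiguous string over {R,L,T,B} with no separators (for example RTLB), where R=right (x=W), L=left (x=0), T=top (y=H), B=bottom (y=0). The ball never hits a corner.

Final position: (0,6)
Wall sequence: TRBLTRBL

1. t=2 → T at (8,10); v=(1,-1)
2. t=3 → R at (11,7); v=(-1,-1)
3. t=7 → B at (4,0); v=(-1,1)
4. t=4 → L at (0,4); v=(1,1)
5. t=6 → T at (6,10); v=(1,-1)
6. t=5 → R at (11,5); v=(-1,-1)
7. t=5 → B at (6,0); v=(-1,1)
8. t=6 → L at (0,6); v=(1,1)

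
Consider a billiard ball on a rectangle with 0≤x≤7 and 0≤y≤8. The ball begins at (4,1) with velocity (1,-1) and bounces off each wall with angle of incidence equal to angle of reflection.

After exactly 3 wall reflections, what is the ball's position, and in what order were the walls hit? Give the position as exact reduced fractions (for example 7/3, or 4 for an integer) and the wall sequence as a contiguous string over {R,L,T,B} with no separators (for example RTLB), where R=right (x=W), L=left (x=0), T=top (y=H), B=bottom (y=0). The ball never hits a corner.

Final position: (1,8)
Wall sequence: BRT

1. t=1 → B at (5,0); v=(1,1)
2. t=2 → R at (7,2); v=(-1,1)
3. t=6 → T at (1,8); v=(-1,-1)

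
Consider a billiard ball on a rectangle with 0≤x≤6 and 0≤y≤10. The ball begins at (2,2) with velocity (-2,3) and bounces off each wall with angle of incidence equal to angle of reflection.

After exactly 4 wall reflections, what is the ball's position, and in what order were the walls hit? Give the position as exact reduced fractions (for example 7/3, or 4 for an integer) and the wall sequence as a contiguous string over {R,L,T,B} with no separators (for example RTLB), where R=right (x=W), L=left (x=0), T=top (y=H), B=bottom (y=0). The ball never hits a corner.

1. t=1 → L at (0,5); v=(2,3)
2. t=5/3 → T at (10/3,10); v=(2,-3)
3. t=4/3 → R at (6,6); v=(-2,-3)
4. t=2 → B at (2,0); v=(-2,3)

Final position: (2,0)
Wall sequence: LTRB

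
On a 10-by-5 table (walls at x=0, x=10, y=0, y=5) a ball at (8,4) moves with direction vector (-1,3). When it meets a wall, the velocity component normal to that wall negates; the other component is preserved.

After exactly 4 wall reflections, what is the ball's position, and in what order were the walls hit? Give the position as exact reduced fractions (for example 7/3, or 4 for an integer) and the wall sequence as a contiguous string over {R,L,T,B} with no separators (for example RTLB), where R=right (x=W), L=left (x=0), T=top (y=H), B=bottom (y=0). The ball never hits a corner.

1. t=1/3 → T at (23/3,5); v=(-1,-3)
2. t=5/3 → B at (6,0); v=(-1,3)
3. t=5/3 → T at (13/3,5); v=(-1,-3)
4. t=5/3 → B at (8/3,0); v=(-1,3)

Final position: (8/3,0)
Wall sequence: TBTB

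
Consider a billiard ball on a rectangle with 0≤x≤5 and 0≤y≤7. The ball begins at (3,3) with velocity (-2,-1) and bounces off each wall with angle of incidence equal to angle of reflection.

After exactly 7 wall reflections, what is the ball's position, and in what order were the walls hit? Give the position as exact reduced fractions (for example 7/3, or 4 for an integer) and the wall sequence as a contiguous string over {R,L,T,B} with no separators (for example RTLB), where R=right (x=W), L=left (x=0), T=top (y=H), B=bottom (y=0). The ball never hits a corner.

Final position: (0,11/2)
Wall sequence: LBRLRTL

1. t=3/2 → L at (0,3/2); v=(2,-1)
2. t=3/2 → B at (3,0); v=(2,1)
3. t=1 → R at (5,1); v=(-2,1)
4. t=5/2 → L at (0,7/2); v=(2,1)
5. t=5/2 → R at (5,6); v=(-2,1)
6. t=1 → T at (3,7); v=(-2,-1)
7. t=3/2 → L at (0,11/2); v=(2,-1)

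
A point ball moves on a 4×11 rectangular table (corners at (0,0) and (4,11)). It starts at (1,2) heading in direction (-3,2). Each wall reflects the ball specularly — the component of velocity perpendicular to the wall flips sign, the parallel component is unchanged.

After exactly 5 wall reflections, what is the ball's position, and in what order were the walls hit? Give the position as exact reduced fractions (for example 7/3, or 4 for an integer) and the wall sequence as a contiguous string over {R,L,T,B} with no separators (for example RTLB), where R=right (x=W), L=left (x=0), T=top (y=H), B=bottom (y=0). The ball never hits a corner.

1. t=1/3 → L at (0,8/3); v=(3,2)
2. t=4/3 → R at (4,16/3); v=(-3,2)
3. t=4/3 → L at (0,8); v=(3,2)
4. t=4/3 → R at (4,32/3); v=(-3,2)
5. t=1/6 → T at (7/2,11); v=(-3,-2)

Final position: (7/2,11)
Wall sequence: LRLRT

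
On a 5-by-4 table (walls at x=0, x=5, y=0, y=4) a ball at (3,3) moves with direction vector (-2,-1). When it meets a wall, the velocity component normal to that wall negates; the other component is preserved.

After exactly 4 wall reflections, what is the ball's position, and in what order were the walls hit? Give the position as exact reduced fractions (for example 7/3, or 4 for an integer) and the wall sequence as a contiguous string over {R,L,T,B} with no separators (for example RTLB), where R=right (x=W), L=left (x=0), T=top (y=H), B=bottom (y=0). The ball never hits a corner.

1. t=3/2 → L at (0,3/2); v=(2,-1)
2. t=3/2 → B at (3,0); v=(2,1)
3. t=1 → R at (5,1); v=(-2,1)
4. t=5/2 → L at (0,7/2); v=(2,1)

Final position: (0,7/2)
Wall sequence: LBRL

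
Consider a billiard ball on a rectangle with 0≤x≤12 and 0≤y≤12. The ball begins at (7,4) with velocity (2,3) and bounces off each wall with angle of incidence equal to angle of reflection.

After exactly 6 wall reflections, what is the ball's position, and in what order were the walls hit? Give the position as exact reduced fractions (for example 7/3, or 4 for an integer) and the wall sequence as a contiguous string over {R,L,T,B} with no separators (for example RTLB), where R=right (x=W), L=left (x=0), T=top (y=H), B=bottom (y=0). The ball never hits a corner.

1. t=5/2 → R at (12,23/2); v=(-2,3)
2. t=1/6 → T at (35/3,12); v=(-2,-3)
3. t=4 → B at (11/3,0); v=(-2,3)
4. t=11/6 → L at (0,11/2); v=(2,3)
5. t=13/6 → T at (13/3,12); v=(2,-3)
6. t=23/6 → R at (12,1/2); v=(-2,-3)

Final position: (12,1/2)
Wall sequence: RTBLTR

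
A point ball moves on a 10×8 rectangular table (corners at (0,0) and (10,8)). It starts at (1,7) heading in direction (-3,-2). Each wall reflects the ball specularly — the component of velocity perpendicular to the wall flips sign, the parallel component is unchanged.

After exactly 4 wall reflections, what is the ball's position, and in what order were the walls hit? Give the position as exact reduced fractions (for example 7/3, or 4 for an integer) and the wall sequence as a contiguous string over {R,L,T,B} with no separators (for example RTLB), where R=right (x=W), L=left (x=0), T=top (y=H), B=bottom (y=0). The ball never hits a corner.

Final position: (0,7)
Wall sequence: LBRL

1. t=1/3 → L at (0,19/3); v=(3,-2)
2. t=19/6 → B at (19/2,0); v=(3,2)
3. t=1/6 → R at (10,1/3); v=(-3,2)
4. t=10/3 → L at (0,7); v=(3,2)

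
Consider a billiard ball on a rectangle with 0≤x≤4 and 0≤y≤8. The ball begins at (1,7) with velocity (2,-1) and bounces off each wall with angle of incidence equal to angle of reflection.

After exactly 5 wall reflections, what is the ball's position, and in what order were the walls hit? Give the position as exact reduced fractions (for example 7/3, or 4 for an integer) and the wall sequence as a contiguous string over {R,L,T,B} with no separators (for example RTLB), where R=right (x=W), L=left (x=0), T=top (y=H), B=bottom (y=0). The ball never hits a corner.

Final position: (0,1/2)
Wall sequence: RLRBL

1. t=3/2 → R at (4,11/2); v=(-2,-1)
2. t=2 → L at (0,7/2); v=(2,-1)
3. t=2 → R at (4,3/2); v=(-2,-1)
4. t=3/2 → B at (1,0); v=(-2,1)
5. t=1/2 → L at (0,1/2); v=(2,1)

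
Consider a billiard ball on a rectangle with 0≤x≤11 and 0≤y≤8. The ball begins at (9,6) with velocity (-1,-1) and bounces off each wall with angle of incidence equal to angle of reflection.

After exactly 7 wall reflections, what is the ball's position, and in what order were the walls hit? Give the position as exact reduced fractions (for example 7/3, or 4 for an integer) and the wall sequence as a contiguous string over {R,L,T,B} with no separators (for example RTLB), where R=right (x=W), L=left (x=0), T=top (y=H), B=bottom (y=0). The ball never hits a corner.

1. t=6 → B at (3,0); v=(-1,1)
2. t=3 → L at (0,3); v=(1,1)
3. t=5 → T at (5,8); v=(1,-1)
4. t=6 → R at (11,2); v=(-1,-1)
5. t=2 → B at (9,0); v=(-1,1)
6. t=8 → T at (1,8); v=(-1,-1)
7. t=1 → L at (0,7); v=(1,-1)

Final position: (0,7)
Wall sequence: BLTRBTL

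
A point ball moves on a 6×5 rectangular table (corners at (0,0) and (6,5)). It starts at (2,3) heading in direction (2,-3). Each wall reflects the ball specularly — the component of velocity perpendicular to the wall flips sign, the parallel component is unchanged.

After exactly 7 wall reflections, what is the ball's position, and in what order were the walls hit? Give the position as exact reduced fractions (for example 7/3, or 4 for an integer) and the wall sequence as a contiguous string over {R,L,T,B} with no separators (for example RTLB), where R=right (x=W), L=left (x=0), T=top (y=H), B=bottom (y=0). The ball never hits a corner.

Final position: (16/3,0)
Wall sequence: BRTBLTB

1. t=1 → B at (4,0); v=(2,3)
2. t=1 → R at (6,3); v=(-2,3)
3. t=2/3 → T at (14/3,5); v=(-2,-3)
4. t=5/3 → B at (4/3,0); v=(-2,3)
5. t=2/3 → L at (0,2); v=(2,3)
6. t=1 → T at (2,5); v=(2,-3)
7. t=5/3 → B at (16/3,0); v=(2,3)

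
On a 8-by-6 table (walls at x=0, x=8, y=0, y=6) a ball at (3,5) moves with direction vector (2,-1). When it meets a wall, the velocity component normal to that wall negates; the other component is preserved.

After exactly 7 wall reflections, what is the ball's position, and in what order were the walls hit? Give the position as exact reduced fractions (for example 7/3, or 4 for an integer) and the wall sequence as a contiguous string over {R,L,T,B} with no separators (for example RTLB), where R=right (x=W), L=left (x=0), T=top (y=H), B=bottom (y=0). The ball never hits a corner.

Final position: (5,0)
Wall sequence: RBLRTLB

1. t=5/2 → R at (8,5/2); v=(-2,-1)
2. t=5/2 → B at (3,0); v=(-2,1)
3. t=3/2 → L at (0,3/2); v=(2,1)
4. t=4 → R at (8,11/2); v=(-2,1)
5. t=1/2 → T at (7,6); v=(-2,-1)
6. t=7/2 → L at (0,5/2); v=(2,-1)
7. t=5/2 → B at (5,0); v=(2,1)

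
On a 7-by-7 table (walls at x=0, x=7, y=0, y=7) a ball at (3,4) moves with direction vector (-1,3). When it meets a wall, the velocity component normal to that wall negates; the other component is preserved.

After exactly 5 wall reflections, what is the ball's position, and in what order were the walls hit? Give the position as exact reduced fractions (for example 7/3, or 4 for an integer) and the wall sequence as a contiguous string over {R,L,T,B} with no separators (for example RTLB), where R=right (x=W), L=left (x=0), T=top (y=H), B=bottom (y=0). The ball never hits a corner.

Final position: (5,0)
Wall sequence: TLBTB

1. t=1 → T at (2,7); v=(-1,-3)
2. t=2 → L at (0,1); v=(1,-3)
3. t=1/3 → B at (1/3,0); v=(1,3)
4. t=7/3 → T at (8/3,7); v=(1,-3)
5. t=7/3 → B at (5,0); v=(1,3)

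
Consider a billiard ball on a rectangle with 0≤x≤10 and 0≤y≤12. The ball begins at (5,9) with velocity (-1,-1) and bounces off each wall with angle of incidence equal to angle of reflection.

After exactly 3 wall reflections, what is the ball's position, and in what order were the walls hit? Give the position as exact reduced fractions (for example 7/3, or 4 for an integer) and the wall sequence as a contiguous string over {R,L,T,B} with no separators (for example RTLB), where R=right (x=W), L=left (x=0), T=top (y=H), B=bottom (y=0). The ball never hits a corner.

1. t=5 → L at (0,4); v=(1,-1)
2. t=4 → B at (4,0); v=(1,1)
3. t=6 → R at (10,6); v=(-1,1)

Final position: (10,6)
Wall sequence: LBR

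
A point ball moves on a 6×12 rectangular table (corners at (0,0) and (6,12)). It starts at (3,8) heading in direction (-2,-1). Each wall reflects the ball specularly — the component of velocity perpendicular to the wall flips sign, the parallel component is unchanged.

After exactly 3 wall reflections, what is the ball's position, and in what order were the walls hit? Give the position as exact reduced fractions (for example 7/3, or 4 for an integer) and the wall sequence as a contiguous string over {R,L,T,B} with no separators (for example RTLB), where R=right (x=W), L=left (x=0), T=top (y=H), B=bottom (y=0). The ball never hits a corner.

1. t=3/2 → L at (0,13/2); v=(2,-1)
2. t=3 → R at (6,7/2); v=(-2,-1)
3. t=3 → L at (0,1/2); v=(2,-1)

Final position: (0,1/2)
Wall sequence: LRL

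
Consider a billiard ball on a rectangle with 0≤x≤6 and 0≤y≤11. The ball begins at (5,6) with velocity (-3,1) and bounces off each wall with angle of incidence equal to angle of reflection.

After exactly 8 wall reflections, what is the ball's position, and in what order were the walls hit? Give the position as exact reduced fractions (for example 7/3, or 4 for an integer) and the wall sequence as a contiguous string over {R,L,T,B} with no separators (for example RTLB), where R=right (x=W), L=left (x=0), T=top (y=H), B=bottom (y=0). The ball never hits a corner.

1. t=5/3 → L at (0,23/3); v=(3,1)
2. t=2 → R at (6,29/3); v=(-3,1)
3. t=4/3 → T at (2,11); v=(-3,-1)
4. t=2/3 → L at (0,31/3); v=(3,-1)
5. t=2 → R at (6,25/3); v=(-3,-1)
6. t=2 → L at (0,19/3); v=(3,-1)
7. t=2 → R at (6,13/3); v=(-3,-1)
8. t=2 → L at (0,7/3); v=(3,-1)

Final position: (0,7/3)
Wall sequence: LRTLRLRL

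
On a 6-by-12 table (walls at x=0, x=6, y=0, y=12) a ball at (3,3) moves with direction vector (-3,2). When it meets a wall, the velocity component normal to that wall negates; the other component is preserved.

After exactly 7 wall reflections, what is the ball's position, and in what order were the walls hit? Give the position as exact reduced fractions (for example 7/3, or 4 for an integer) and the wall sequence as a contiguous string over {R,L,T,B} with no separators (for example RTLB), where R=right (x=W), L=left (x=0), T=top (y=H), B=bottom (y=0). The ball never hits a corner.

Final position: (9/2,0)
Wall sequence: LRTLRLB

1. t=1 → L at (0,5); v=(3,2)
2. t=2 → R at (6,9); v=(-3,2)
3. t=3/2 → T at (3/2,12); v=(-3,-2)
4. t=1/2 → L at (0,11); v=(3,-2)
5. t=2 → R at (6,7); v=(-3,-2)
6. t=2 → L at (0,3); v=(3,-2)
7. t=3/2 → B at (9/2,0); v=(3,2)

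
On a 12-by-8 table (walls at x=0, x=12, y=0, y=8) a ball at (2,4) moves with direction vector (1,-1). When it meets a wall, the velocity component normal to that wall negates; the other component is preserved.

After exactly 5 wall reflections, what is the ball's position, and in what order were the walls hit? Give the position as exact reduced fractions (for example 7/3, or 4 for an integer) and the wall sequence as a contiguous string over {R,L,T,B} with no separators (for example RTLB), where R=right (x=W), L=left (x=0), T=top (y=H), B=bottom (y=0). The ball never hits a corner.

1. t=4 → B at (6,0); v=(1,1)
2. t=6 → R at (12,6); v=(-1,1)
3. t=2 → T at (10,8); v=(-1,-1)
4. t=8 → B at (2,0); v=(-1,1)
5. t=2 → L at (0,2); v=(1,1)

Final position: (0,2)
Wall sequence: BRTBL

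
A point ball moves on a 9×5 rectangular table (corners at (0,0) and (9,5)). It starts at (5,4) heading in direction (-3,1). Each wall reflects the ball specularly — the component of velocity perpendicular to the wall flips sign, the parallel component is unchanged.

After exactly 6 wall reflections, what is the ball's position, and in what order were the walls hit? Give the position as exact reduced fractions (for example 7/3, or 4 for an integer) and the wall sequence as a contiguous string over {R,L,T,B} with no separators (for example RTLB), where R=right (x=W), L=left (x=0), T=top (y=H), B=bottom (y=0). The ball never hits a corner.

Final position: (9,14/3)
Wall sequence: TLRBLR

1. t=1 → T at (2,5); v=(-3,-1)
2. t=2/3 → L at (0,13/3); v=(3,-1)
3. t=3 → R at (9,4/3); v=(-3,-1)
4. t=4/3 → B at (5,0); v=(-3,1)
5. t=5/3 → L at (0,5/3); v=(3,1)
6. t=3 → R at (9,14/3); v=(-3,1)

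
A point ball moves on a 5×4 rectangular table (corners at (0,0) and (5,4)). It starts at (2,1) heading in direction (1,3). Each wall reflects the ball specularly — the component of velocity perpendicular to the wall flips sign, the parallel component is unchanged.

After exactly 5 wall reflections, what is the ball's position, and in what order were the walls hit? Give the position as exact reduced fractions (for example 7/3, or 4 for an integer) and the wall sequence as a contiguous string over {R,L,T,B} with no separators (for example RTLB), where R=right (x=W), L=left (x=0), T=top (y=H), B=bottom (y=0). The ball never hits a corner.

1. t=1 → T at (3,4); v=(1,-3)
2. t=4/3 → B at (13/3,0); v=(1,3)
3. t=2/3 → R at (5,2); v=(-1,3)
4. t=2/3 → T at (13/3,4); v=(-1,-3)
5. t=4/3 → B at (3,0); v=(-1,3)

Final position: (3,0)
Wall sequence: TBRTB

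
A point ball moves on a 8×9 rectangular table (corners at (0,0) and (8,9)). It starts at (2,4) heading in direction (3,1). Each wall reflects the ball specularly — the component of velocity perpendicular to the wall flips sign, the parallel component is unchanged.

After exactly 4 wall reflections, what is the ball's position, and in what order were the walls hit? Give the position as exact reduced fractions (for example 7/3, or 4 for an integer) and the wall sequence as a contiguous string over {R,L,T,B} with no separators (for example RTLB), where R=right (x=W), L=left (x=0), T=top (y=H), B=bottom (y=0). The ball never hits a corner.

1. t=2 → R at (8,6); v=(-3,1)
2. t=8/3 → L at (0,26/3); v=(3,1)
3. t=1/3 → T at (1,9); v=(3,-1)
4. t=7/3 → R at (8,20/3); v=(-3,-1)

Final position: (8,20/3)
Wall sequence: RLTR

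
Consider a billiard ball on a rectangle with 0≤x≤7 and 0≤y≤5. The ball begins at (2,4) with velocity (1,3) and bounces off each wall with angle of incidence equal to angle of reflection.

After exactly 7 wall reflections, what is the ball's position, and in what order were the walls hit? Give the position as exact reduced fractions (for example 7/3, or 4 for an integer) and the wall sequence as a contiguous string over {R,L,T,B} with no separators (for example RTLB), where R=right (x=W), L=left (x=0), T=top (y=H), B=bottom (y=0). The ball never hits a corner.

Final position: (10/3,0)
Wall sequence: TBTRBTB

1. t=1/3 → T at (7/3,5); v=(1,-3)
2. t=5/3 → B at (4,0); v=(1,3)
3. t=5/3 → T at (17/3,5); v=(1,-3)
4. t=4/3 → R at (7,1); v=(-1,-3)
5. t=1/3 → B at (20/3,0); v=(-1,3)
6. t=5/3 → T at (5,5); v=(-1,-3)
7. t=5/3 → B at (10/3,0); v=(-1,3)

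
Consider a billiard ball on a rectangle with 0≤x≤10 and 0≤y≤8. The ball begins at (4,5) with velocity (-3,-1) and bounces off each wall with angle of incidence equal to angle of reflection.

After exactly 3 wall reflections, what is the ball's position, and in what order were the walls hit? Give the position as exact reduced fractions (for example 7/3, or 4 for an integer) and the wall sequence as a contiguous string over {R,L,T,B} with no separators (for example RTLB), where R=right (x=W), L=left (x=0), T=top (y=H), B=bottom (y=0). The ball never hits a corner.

1. t=4/3 → L at (0,11/3); v=(3,-1)
2. t=10/3 → R at (10,1/3); v=(-3,-1)
3. t=1/3 → B at (9,0); v=(-3,1)

Final position: (9,0)
Wall sequence: LRB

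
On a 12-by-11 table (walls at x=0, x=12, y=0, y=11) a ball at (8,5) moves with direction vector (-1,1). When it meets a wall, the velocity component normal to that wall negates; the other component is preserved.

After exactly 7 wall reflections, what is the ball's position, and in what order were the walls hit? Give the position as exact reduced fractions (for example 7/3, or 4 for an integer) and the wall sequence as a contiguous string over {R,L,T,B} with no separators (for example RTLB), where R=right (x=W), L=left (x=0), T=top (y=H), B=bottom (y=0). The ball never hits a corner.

Final position: (7,0)
Wall sequence: TLBRTLB

1. t=6 → T at (2,11); v=(-1,-1)
2. t=2 → L at (0,9); v=(1,-1)
3. t=9 → B at (9,0); v=(1,1)
4. t=3 → R at (12,3); v=(-1,1)
5. t=8 → T at (4,11); v=(-1,-1)
6. t=4 → L at (0,7); v=(1,-1)
7. t=7 → B at (7,0); v=(1,1)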